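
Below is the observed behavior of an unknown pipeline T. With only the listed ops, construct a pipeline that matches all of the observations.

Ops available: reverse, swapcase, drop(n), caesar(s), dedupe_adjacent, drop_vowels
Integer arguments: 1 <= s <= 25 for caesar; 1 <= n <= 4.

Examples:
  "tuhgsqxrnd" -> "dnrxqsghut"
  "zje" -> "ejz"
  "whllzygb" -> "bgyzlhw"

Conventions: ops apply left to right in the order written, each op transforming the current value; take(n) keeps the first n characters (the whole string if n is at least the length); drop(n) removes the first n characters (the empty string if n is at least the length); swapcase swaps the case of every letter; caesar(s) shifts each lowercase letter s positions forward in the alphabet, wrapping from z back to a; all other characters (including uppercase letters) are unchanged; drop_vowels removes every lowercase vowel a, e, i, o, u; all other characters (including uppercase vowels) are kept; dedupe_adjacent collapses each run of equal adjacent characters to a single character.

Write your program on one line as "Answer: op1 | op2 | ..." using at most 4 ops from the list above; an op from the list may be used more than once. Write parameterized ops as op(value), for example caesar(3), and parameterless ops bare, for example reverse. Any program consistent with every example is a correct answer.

swapcase | dedupe_adjacent | reverse | swapcase

Check, running the answer program on each example:
  "tuhgsqxrnd" -> "TUHGSQXRND" -> "TUHGSQXRND" -> "DNRXQSGHUT" -> "dnrxqsghut"
  "zje" -> "ZJE" -> "ZJE" -> "EJZ" -> "ejz"
  "whllzygb" -> "WHLLZYGB" -> "WHLZYGB" -> "BGYZLHW" -> "bgyzlhw"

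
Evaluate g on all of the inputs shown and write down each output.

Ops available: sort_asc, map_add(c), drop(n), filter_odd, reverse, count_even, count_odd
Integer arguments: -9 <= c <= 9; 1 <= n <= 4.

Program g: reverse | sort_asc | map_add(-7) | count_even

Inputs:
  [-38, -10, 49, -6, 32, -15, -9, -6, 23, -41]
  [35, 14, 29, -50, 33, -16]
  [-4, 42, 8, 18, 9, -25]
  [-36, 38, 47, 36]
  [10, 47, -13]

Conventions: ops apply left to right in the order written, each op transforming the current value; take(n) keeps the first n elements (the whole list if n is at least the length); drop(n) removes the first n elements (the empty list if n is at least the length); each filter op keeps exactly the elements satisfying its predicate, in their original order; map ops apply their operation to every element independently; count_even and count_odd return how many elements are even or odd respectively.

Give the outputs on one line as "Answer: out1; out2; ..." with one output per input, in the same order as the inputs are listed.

5; 3; 2; 1; 2

Execution, op by op:
  [-38, -10, 49, -6, 32, -15, -9, -6, 23, -41] -> [-41, 23, -6, -9, -15, 32, -6, 49, -10, -38] -> [-41, -38, -15, -10, -9, -6, -6, 23, 32, 49] -> [-48, -45, -22, -17, -16, -13, -13, 16, 25, 42] -> 5
  [35, 14, 29, -50, 33, -16] -> [-16, 33, -50, 29, 14, 35] -> [-50, -16, 14, 29, 33, 35] -> [-57, -23, 7, 22, 26, 28] -> 3
  [-4, 42, 8, 18, 9, -25] -> [-25, 9, 18, 8, 42, -4] -> [-25, -4, 8, 9, 18, 42] -> [-32, -11, 1, 2, 11, 35] -> 2
  [-36, 38, 47, 36] -> [36, 47, 38, -36] -> [-36, 36, 38, 47] -> [-43, 29, 31, 40] -> 1
  [10, 47, -13] -> [-13, 47, 10] -> [-13, 10, 47] -> [-20, 3, 40] -> 2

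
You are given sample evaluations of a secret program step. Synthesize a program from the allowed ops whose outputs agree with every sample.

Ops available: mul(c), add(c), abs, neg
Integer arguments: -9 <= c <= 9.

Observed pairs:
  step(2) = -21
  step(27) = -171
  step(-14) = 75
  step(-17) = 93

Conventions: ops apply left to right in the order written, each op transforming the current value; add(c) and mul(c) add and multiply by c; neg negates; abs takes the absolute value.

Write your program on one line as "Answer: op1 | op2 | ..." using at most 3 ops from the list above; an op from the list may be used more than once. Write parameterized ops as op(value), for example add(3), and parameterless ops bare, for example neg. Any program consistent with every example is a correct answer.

neg | mul(6) | add(-9)

Check, running the answer program on each example:
  2 -> -2 -> -12 -> -21
  27 -> -27 -> -162 -> -171
  -14 -> 14 -> 84 -> 75
  -17 -> 17 -> 102 -> 93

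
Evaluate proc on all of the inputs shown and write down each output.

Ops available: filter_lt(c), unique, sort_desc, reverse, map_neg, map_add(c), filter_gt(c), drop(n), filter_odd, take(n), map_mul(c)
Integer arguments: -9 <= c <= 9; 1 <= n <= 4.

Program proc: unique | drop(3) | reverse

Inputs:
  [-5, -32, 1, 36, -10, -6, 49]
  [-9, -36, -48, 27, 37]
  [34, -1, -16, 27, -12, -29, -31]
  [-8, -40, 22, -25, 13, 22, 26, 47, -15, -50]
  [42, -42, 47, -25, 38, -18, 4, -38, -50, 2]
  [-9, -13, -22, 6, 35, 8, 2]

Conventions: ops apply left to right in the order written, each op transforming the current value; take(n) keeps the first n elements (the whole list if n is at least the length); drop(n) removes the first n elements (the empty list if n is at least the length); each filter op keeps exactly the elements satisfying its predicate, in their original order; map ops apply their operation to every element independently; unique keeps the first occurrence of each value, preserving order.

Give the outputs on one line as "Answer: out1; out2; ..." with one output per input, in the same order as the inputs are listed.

Execution, op by op:
  [-5, -32, 1, 36, -10, -6, 49] -> [-5, -32, 1, 36, -10, -6, 49] -> [36, -10, -6, 49] -> [49, -6, -10, 36]
  [-9, -36, -48, 27, 37] -> [-9, -36, -48, 27, 37] -> [27, 37] -> [37, 27]
  [34, -1, -16, 27, -12, -29, -31] -> [34, -1, -16, 27, -12, -29, -31] -> [27, -12, -29, -31] -> [-31, -29, -12, 27]
  [-8, -40, 22, -25, 13, 22, 26, 47, -15, -50] -> [-8, -40, 22, -25, 13, 26, 47, -15, -50] -> [-25, 13, 26, 47, -15, -50] -> [-50, -15, 47, 26, 13, -25]
  [42, -42, 47, -25, 38, -18, 4, -38, -50, 2] -> [42, -42, 47, -25, 38, -18, 4, -38, -50, 2] -> [-25, 38, -18, 4, -38, -50, 2] -> [2, -50, -38, 4, -18, 38, -25]
  [-9, -13, -22, 6, 35, 8, 2] -> [-9, -13, -22, 6, 35, 8, 2] -> [6, 35, 8, 2] -> [2, 8, 35, 6]

[49, -6, -10, 36]; [37, 27]; [-31, -29, -12, 27]; [-50, -15, 47, 26, 13, -25]; [2, -50, -38, 4, -18, 38, -25]; [2, 8, 35, 6]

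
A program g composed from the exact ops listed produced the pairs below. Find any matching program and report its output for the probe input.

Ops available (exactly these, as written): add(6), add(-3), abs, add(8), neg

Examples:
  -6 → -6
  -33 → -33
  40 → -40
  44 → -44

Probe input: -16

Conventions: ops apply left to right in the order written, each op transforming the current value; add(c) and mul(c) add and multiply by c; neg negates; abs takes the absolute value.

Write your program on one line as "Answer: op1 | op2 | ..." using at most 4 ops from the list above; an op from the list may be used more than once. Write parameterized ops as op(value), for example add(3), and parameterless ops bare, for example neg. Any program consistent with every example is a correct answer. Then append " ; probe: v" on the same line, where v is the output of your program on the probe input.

neg | abs | neg ; probe: -16

Check, running the answer program on each example:
  -6 -> 6 -> 6 -> -6
  -33 -> 33 -> 33 -> -33
  40 -> -40 -> 40 -> -40
  44 -> -44 -> 44 -> -44
  probe: -16 -> 16 -> 16 -> -16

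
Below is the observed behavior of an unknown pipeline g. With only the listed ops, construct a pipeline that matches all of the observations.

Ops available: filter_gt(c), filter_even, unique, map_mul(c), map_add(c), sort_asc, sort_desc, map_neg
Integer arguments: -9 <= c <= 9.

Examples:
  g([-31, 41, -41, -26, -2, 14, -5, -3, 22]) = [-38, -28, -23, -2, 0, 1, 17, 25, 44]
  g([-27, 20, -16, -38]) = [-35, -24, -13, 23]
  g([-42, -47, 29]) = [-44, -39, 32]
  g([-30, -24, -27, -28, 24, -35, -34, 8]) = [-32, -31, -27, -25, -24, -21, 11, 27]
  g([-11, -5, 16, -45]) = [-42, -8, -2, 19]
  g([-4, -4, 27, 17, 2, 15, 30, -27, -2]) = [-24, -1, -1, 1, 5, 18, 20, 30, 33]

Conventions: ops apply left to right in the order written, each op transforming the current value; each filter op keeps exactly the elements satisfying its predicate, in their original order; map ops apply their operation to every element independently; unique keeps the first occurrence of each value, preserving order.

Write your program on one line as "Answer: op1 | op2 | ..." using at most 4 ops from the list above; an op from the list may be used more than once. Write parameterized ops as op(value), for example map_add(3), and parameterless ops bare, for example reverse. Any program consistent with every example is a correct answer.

sort_desc | sort_asc | map_add(3)

Check, running the answer program on each example:
  [-31, 41, -41, -26, -2, 14, -5, -3, 22] -> [41, 22, 14, -2, -3, -5, -26, -31, -41] -> [-41, -31, -26, -5, -3, -2, 14, 22, 41] -> [-38, -28, -23, -2, 0, 1, 17, 25, 44]
  [-27, 20, -16, -38] -> [20, -16, -27, -38] -> [-38, -27, -16, 20] -> [-35, -24, -13, 23]
  [-42, -47, 29] -> [29, -42, -47] -> [-47, -42, 29] -> [-44, -39, 32]
  [-30, -24, -27, -28, 24, -35, -34, 8] -> [24, 8, -24, -27, -28, -30, -34, -35] -> [-35, -34, -30, -28, -27, -24, 8, 24] -> [-32, -31, -27, -25, -24, -21, 11, 27]
  [-11, -5, 16, -45] -> [16, -5, -11, -45] -> [-45, -11, -5, 16] -> [-42, -8, -2, 19]
  [-4, -4, 27, 17, 2, 15, 30, -27, -2] -> [30, 27, 17, 15, 2, -2, -4, -4, -27] -> [-27, -4, -4, -2, 2, 15, 17, 27, 30] -> [-24, -1, -1, 1, 5, 18, 20, 30, 33]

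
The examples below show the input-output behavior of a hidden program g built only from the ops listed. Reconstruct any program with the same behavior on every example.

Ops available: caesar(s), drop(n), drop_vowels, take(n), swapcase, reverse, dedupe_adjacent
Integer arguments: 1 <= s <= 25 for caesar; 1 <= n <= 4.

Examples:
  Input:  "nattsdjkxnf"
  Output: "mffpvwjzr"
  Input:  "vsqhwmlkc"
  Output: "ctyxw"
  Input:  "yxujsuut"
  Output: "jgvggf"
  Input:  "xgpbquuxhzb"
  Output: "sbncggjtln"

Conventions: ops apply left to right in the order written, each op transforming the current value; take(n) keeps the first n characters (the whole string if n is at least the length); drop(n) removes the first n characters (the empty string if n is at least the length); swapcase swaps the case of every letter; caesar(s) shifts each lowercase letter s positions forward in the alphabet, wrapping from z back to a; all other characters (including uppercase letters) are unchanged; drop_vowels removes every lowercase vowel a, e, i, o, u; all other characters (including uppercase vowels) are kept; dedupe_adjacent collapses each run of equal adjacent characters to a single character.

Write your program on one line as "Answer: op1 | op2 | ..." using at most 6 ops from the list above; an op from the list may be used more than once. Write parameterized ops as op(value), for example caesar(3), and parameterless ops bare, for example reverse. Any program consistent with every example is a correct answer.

caesar(12) | swapcase | drop(1) | swapcase | drop_vowels

Check, running the answer program on each example:
  "nattsdjkxnf" -> "zmffepvwjzr" -> "ZMFFEPVWJZR" -> "MFFEPVWJZR" -> "mffepvwjzr" -> "mffpvwjzr"
  "vsqhwmlkc" -> "hectiyxwo" -> "HECTIYXWO" -> "ECTIYXWO" -> "ectiyxwo" -> "ctyxw"
  "yxujsuut" -> "kjgveggf" -> "KJGVEGGF" -> "JGVEGGF" -> "jgveggf" -> "jgvggf"
  "xgpbquuxhzb" -> "jsbncggjtln" -> "JSBNCGGJTLN" -> "SBNCGGJTLN" -> "sbncggjtln" -> "sbncggjtln"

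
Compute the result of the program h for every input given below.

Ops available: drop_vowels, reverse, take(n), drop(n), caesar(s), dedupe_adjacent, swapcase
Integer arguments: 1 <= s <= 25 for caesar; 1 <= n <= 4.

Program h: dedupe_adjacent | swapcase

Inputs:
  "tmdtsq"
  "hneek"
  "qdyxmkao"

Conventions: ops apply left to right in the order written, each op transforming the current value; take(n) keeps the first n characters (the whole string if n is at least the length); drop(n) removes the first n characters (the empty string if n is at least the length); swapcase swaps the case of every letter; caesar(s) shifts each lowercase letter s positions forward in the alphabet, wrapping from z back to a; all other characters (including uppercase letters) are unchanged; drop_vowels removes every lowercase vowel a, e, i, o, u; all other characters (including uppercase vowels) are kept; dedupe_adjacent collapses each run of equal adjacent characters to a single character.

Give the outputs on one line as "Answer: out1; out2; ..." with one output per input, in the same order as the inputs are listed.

"TMDTSQ"; "HNEK"; "QDYXMKAO"

Execution, op by op:
  "tmdtsq" -> "tmdtsq" -> "TMDTSQ"
  "hneek" -> "hnek" -> "HNEK"
  "qdyxmkao" -> "qdyxmkao" -> "QDYXMKAO"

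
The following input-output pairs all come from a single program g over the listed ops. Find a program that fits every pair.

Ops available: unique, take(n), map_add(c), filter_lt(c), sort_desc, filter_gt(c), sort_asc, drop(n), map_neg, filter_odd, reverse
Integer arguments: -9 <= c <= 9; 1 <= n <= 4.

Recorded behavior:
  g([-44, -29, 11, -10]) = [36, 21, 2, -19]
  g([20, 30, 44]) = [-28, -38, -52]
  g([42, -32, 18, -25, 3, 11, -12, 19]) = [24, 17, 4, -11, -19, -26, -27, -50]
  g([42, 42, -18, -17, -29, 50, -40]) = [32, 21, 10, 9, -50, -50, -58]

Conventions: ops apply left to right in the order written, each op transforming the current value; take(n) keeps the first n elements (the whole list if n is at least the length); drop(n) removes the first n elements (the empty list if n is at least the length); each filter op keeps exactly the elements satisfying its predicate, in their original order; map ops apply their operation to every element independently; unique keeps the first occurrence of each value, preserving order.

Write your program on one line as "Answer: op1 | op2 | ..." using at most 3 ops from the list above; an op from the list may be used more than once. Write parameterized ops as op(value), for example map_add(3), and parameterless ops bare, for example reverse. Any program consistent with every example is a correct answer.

map_add(8) | sort_asc | map_neg

Check, running the answer program on each example:
  [-44, -29, 11, -10] -> [-36, -21, 19, -2] -> [-36, -21, -2, 19] -> [36, 21, 2, -19]
  [20, 30, 44] -> [28, 38, 52] -> [28, 38, 52] -> [-28, -38, -52]
  [42, -32, 18, -25, 3, 11, -12, 19] -> [50, -24, 26, -17, 11, 19, -4, 27] -> [-24, -17, -4, 11, 19, 26, 27, 50] -> [24, 17, 4, -11, -19, -26, -27, -50]
  [42, 42, -18, -17, -29, 50, -40] -> [50, 50, -10, -9, -21, 58, -32] -> [-32, -21, -10, -9, 50, 50, 58] -> [32, 21, 10, 9, -50, -50, -58]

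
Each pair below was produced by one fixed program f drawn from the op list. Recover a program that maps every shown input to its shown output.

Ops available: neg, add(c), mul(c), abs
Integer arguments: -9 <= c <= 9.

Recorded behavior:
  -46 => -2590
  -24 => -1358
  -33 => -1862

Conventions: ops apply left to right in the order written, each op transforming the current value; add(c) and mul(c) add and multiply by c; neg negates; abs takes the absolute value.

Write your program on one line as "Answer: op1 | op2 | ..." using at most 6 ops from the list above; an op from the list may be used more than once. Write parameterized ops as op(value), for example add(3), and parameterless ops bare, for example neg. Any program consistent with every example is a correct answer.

abs | mul(-8) | neg | add(2) | neg | mul(7)

Check, running the answer program on each example:
  -46 -> 46 -> -368 -> 368 -> 370 -> -370 -> -2590
  -24 -> 24 -> -192 -> 192 -> 194 -> -194 -> -1358
  -33 -> 33 -> -264 -> 264 -> 266 -> -266 -> -1862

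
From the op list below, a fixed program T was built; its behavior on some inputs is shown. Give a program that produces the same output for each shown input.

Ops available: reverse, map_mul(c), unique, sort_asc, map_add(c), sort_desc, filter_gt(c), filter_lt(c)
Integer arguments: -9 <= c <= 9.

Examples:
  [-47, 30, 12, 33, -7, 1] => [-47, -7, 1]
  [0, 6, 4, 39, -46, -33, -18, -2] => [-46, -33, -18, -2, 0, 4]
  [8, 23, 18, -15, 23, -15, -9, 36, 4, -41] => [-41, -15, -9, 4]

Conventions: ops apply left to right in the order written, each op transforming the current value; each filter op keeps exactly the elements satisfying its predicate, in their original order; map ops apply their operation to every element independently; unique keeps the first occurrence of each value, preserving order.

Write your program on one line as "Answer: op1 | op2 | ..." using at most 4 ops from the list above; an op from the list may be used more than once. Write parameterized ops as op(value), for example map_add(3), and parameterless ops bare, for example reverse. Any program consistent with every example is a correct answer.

sort_desc | filter_lt(6) | reverse | unique

Check, running the answer program on each example:
  [-47, 30, 12, 33, -7, 1] -> [33, 30, 12, 1, -7, -47] -> [1, -7, -47] -> [-47, -7, 1] -> [-47, -7, 1]
  [0, 6, 4, 39, -46, -33, -18, -2] -> [39, 6, 4, 0, -2, -18, -33, -46] -> [4, 0, -2, -18, -33, -46] -> [-46, -33, -18, -2, 0, 4] -> [-46, -33, -18, -2, 0, 4]
  [8, 23, 18, -15, 23, -15, -9, 36, 4, -41] -> [36, 23, 23, 18, 8, 4, -9, -15, -15, -41] -> [4, -9, -15, -15, -41] -> [-41, -15, -15, -9, 4] -> [-41, -15, -9, 4]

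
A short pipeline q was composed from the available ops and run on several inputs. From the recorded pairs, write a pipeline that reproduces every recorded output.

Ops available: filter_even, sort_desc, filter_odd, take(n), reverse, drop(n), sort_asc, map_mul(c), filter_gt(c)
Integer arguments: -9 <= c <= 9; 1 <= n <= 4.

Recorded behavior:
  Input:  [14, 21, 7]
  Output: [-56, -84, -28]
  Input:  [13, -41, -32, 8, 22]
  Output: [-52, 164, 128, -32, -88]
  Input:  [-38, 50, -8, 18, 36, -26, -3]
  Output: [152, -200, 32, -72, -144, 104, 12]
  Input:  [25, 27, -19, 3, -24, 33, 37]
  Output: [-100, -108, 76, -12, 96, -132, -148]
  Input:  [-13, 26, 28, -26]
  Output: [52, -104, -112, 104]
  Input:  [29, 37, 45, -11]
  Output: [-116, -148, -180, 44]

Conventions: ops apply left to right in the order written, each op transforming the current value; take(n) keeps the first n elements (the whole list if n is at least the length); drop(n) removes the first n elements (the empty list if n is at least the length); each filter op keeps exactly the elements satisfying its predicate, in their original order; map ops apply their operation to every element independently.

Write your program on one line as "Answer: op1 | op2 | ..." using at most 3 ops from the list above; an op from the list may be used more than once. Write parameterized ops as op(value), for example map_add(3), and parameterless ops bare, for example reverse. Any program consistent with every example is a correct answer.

map_mul(4) | map_mul(-1)

Check, running the answer program on each example:
  [14, 21, 7] -> [56, 84, 28] -> [-56, -84, -28]
  [13, -41, -32, 8, 22] -> [52, -164, -128, 32, 88] -> [-52, 164, 128, -32, -88]
  [-38, 50, -8, 18, 36, -26, -3] -> [-152, 200, -32, 72, 144, -104, -12] -> [152, -200, 32, -72, -144, 104, 12]
  [25, 27, -19, 3, -24, 33, 37] -> [100, 108, -76, 12, -96, 132, 148] -> [-100, -108, 76, -12, 96, -132, -148]
  [-13, 26, 28, -26] -> [-52, 104, 112, -104] -> [52, -104, -112, 104]
  [29, 37, 45, -11] -> [116, 148, 180, -44] -> [-116, -148, -180, 44]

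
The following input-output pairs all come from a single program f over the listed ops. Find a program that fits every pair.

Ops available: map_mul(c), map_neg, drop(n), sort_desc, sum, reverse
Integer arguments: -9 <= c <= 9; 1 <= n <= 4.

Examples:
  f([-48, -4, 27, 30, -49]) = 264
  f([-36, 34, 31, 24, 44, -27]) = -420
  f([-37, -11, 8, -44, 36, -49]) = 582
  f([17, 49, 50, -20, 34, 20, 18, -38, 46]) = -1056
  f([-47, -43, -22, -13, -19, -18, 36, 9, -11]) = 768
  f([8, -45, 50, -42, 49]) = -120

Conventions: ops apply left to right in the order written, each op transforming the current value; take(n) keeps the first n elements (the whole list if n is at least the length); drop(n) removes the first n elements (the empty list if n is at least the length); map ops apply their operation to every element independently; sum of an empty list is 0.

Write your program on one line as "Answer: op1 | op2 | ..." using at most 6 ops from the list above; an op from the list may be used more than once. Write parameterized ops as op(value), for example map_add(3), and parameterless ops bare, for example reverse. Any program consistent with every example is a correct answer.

sort_desc | reverse | map_neg | map_mul(6) | sum

Check, running the answer program on each example:
  [-48, -4, 27, 30, -49] -> [30, 27, -4, -48, -49] -> [-49, -48, -4, 27, 30] -> [49, 48, 4, -27, -30] -> [294, 288, 24, -162, -180] -> 264
  [-36, 34, 31, 24, 44, -27] -> [44, 34, 31, 24, -27, -36] -> [-36, -27, 24, 31, 34, 44] -> [36, 27, -24, -31, -34, -44] -> [216, 162, -144, -186, -204, -264] -> -420
  [-37, -11, 8, -44, 36, -49] -> [36, 8, -11, -37, -44, -49] -> [-49, -44, -37, -11, 8, 36] -> [49, 44, 37, 11, -8, -36] -> [294, 264, 222, 66, -48, -216] -> 582
  [17, 49, 50, -20, 34, 20, 18, -38, 46] -> [50, 49, 46, 34, 20, 18, 17, -20, -38] -> [-38, -20, 17, 18, 20, 34, 46, 49, 50] -> [38, 20, -17, -18, -20, -34, -46, -49, -50] -> [228, 120, -102, -108, -120, -204, -276, -294, -300] -> -1056
  [-47, -43, -22, -13, -19, -18, 36, 9, -11] -> [36, 9, -11, -13, -18, -19, -22, -43, -47] -> [-47, -43, -22, -19, -18, -13, -11, 9, 36] -> [47, 43, 22, 19, 18, 13, 11, -9, -36] -> [282, 258, 132, 114, 108, 78, 66, -54, -216] -> 768
  [8, -45, 50, -42, 49] -> [50, 49, 8, -42, -45] -> [-45, -42, 8, 49, 50] -> [45, 42, -8, -49, -50] -> [270, 252, -48, -294, -300] -> -120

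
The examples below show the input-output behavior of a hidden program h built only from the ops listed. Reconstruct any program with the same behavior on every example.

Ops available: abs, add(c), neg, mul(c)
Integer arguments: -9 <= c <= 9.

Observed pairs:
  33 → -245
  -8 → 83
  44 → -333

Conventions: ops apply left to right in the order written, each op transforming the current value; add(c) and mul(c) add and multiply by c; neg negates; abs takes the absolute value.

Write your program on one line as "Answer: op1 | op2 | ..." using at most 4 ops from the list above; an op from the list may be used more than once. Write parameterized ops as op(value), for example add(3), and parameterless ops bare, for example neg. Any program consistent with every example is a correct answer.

add(-3) | mul(8) | neg | add(-5)

Check, running the answer program on each example:
  33 -> 30 -> 240 -> -240 -> -245
  -8 -> -11 -> -88 -> 88 -> 83
  44 -> 41 -> 328 -> -328 -> -333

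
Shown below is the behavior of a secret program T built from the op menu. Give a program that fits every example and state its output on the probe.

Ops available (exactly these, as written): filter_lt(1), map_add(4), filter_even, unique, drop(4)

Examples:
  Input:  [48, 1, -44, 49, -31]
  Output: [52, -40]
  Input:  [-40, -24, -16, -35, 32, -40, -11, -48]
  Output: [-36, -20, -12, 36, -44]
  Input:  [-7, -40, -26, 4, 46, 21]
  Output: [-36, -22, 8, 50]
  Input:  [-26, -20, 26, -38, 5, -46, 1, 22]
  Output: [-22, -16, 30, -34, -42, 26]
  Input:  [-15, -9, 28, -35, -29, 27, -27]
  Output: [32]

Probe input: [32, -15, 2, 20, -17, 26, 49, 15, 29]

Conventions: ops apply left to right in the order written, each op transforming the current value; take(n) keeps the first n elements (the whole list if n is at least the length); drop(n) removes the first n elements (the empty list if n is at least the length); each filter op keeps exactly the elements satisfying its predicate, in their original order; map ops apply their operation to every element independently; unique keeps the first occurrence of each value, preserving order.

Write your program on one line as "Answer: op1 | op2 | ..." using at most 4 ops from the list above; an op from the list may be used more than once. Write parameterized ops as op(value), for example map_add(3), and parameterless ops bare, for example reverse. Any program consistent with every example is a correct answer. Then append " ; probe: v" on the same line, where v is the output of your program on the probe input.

map_add(4) | filter_even | unique ; probe: [36, 6, 24, 30]

Check, running the answer program on each example:
  [48, 1, -44, 49, -31] -> [52, 5, -40, 53, -27] -> [52, -40] -> [52, -40]
  [-40, -24, -16, -35, 32, -40, -11, -48] -> [-36, -20, -12, -31, 36, -36, -7, -44] -> [-36, -20, -12, 36, -36, -44] -> [-36, -20, -12, 36, -44]
  [-7, -40, -26, 4, 46, 21] -> [-3, -36, -22, 8, 50, 25] -> [-36, -22, 8, 50] -> [-36, -22, 8, 50]
  [-26, -20, 26, -38, 5, -46, 1, 22] -> [-22, -16, 30, -34, 9, -42, 5, 26] -> [-22, -16, 30, -34, -42, 26] -> [-22, -16, 30, -34, -42, 26]
  [-15, -9, 28, -35, -29, 27, -27] -> [-11, -5, 32, -31, -25, 31, -23] -> [32] -> [32]
  probe: [32, -15, 2, 20, -17, 26, 49, 15, 29] -> [36, -11, 6, 24, -13, 30, 53, 19, 33] -> [36, 6, 24, 30] -> [36, 6, 24, 30]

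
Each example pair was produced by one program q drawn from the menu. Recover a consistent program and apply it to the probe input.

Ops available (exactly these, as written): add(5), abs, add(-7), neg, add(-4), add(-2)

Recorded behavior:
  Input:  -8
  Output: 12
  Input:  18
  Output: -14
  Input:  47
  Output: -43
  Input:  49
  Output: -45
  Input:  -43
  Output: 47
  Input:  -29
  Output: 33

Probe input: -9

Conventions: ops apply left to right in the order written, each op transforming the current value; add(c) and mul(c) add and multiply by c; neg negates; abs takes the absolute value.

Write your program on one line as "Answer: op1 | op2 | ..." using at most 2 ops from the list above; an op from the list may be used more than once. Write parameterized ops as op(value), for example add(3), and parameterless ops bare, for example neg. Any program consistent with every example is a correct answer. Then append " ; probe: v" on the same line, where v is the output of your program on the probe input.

add(-4) | neg ; probe: 13

Check, running the answer program on each example:
  -8 -> -12 -> 12
  18 -> 14 -> -14
  47 -> 43 -> -43
  49 -> 45 -> -45
  -43 -> -47 -> 47
  -29 -> -33 -> 33
  probe: -9 -> -13 -> 13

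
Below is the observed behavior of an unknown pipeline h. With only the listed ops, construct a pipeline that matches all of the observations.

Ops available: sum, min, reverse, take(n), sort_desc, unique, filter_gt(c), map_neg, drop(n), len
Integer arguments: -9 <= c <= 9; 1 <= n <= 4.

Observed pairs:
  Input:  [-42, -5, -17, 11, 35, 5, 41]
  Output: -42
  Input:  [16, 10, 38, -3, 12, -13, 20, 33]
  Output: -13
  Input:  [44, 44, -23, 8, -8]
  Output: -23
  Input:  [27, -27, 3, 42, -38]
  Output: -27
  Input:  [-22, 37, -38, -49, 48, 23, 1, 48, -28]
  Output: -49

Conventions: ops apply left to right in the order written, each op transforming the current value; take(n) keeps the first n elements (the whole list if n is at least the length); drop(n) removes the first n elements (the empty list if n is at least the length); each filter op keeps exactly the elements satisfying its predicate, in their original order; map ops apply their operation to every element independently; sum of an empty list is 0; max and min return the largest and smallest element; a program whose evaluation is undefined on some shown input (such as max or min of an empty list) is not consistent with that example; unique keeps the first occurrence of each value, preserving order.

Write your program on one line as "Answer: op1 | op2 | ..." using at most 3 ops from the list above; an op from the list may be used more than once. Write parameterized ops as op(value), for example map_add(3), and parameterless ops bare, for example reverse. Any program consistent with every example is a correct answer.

reverse | drop(2) | min

Check, running the answer program on each example:
  [-42, -5, -17, 11, 35, 5, 41] -> [41, 5, 35, 11, -17, -5, -42] -> [35, 11, -17, -5, -42] -> -42
  [16, 10, 38, -3, 12, -13, 20, 33] -> [33, 20, -13, 12, -3, 38, 10, 16] -> [-13, 12, -3, 38, 10, 16] -> -13
  [44, 44, -23, 8, -8] -> [-8, 8, -23, 44, 44] -> [-23, 44, 44] -> -23
  [27, -27, 3, 42, -38] -> [-38, 42, 3, -27, 27] -> [3, -27, 27] -> -27
  [-22, 37, -38, -49, 48, 23, 1, 48, -28] -> [-28, 48, 1, 23, 48, -49, -38, 37, -22] -> [1, 23, 48, -49, -38, 37, -22] -> -49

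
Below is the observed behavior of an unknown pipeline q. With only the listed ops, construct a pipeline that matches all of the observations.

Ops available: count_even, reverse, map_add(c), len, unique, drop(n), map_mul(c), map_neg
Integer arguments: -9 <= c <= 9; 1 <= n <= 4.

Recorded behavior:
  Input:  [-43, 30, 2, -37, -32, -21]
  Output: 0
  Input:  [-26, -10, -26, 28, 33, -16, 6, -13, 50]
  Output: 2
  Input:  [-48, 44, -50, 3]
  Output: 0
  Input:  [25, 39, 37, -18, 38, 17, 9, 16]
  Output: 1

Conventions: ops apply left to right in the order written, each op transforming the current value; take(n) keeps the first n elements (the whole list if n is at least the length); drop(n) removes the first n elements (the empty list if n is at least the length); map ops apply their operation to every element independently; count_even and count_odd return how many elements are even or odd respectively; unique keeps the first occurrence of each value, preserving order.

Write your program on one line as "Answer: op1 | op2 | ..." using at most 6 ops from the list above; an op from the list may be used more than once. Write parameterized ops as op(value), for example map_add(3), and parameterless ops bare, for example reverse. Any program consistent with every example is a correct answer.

map_add(-5) | drop(3) | reverse | drop(4) | len

Check, running the answer program on each example:
  [-43, 30, 2, -37, -32, -21] -> [-48, 25, -3, -42, -37, -26] -> [-42, -37, -26] -> [-26, -37, -42] -> [] -> 0
  [-26, -10, -26, 28, 33, -16, 6, -13, 50] -> [-31, -15, -31, 23, 28, -21, 1, -18, 45] -> [23, 28, -21, 1, -18, 45] -> [45, -18, 1, -21, 28, 23] -> [28, 23] -> 2
  [-48, 44, -50, 3] -> [-53, 39, -55, -2] -> [-2] -> [-2] -> [] -> 0
  [25, 39, 37, -18, 38, 17, 9, 16] -> [20, 34, 32, -23, 33, 12, 4, 11] -> [-23, 33, 12, 4, 11] -> [11, 4, 12, 33, -23] -> [-23] -> 1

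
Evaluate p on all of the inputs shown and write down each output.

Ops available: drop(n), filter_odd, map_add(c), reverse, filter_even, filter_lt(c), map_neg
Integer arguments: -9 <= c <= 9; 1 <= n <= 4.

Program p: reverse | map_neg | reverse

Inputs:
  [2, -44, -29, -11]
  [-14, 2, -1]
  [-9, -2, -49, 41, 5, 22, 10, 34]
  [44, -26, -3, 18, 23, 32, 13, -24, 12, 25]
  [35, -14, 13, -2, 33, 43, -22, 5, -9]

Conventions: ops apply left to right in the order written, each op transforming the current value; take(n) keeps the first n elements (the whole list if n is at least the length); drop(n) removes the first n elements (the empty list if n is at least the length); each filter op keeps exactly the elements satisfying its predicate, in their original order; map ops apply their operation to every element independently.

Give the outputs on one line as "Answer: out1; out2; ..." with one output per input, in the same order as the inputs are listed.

[-2, 44, 29, 11]; [14, -2, 1]; [9, 2, 49, -41, -5, -22, -10, -34]; [-44, 26, 3, -18, -23, -32, -13, 24, -12, -25]; [-35, 14, -13, 2, -33, -43, 22, -5, 9]

Execution, op by op:
  [2, -44, -29, -11] -> [-11, -29, -44, 2] -> [11, 29, 44, -2] -> [-2, 44, 29, 11]
  [-14, 2, -1] -> [-1, 2, -14] -> [1, -2, 14] -> [14, -2, 1]
  [-9, -2, -49, 41, 5, 22, 10, 34] -> [34, 10, 22, 5, 41, -49, -2, -9] -> [-34, -10, -22, -5, -41, 49, 2, 9] -> [9, 2, 49, -41, -5, -22, -10, -34]
  [44, -26, -3, 18, 23, 32, 13, -24, 12, 25] -> [25, 12, -24, 13, 32, 23, 18, -3, -26, 44] -> [-25, -12, 24, -13, -32, -23, -18, 3, 26, -44] -> [-44, 26, 3, -18, -23, -32, -13, 24, -12, -25]
  [35, -14, 13, -2, 33, 43, -22, 5, -9] -> [-9, 5, -22, 43, 33, -2, 13, -14, 35] -> [9, -5, 22, -43, -33, 2, -13, 14, -35] -> [-35, 14, -13, 2, -33, -43, 22, -5, 9]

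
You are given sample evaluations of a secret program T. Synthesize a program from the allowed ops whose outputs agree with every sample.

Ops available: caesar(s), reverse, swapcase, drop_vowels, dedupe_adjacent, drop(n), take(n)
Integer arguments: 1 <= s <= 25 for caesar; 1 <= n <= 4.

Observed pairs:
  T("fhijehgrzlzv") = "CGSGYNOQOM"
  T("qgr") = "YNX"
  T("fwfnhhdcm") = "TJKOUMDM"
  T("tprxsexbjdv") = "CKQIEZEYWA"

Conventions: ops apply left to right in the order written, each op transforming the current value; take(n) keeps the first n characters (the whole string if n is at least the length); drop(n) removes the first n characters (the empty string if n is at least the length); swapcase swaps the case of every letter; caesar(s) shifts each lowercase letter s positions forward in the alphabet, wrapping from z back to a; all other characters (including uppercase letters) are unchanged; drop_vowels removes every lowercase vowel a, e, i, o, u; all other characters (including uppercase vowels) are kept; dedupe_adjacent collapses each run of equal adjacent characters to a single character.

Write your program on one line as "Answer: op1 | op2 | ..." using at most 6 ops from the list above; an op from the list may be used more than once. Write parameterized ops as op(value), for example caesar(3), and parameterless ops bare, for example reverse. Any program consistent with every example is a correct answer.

drop_vowels | reverse | dedupe_adjacent | caesar(7) | swapcase

Check, running the answer program on each example:
  "fhijehgrzlzv" -> "fhjhgrzlzv" -> "vzlzrghjhf" -> "vzlzrghjhf" -> "cgsgynoqom" -> "CGSGYNOQOM"
  "qgr" -> "qgr" -> "rgq" -> "rgq" -> "ynx" -> "YNX"
  "fwfnhhdcm" -> "fwfnhhdcm" -> "mcdhhnfwf" -> "mcdhnfwf" -> "tjkoumdm" -> "TJKOUMDM"
  "tprxsexbjdv" -> "tprxsxbjdv" -> "vdjbxsxrpt" -> "vdjbxsxrpt" -> "ckqiezeywa" -> "CKQIEZEYWA"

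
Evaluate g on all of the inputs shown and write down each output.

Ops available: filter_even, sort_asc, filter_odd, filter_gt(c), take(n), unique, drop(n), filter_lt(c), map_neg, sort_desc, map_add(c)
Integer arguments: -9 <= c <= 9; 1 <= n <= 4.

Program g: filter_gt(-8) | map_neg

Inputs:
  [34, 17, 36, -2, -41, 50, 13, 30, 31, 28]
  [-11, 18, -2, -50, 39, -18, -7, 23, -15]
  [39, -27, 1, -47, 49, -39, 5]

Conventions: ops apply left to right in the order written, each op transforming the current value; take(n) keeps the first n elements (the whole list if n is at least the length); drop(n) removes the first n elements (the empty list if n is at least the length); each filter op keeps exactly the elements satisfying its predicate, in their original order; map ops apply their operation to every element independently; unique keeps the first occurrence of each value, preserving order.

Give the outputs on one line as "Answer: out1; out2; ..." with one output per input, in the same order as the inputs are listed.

[-34, -17, -36, 2, -50, -13, -30, -31, -28]; [-18, 2, -39, 7, -23]; [-39, -1, -49, -5]

Execution, op by op:
  [34, 17, 36, -2, -41, 50, 13, 30, 31, 28] -> [34, 17, 36, -2, 50, 13, 30, 31, 28] -> [-34, -17, -36, 2, -50, -13, -30, -31, -28]
  [-11, 18, -2, -50, 39, -18, -7, 23, -15] -> [18, -2, 39, -7, 23] -> [-18, 2, -39, 7, -23]
  [39, -27, 1, -47, 49, -39, 5] -> [39, 1, 49, 5] -> [-39, -1, -49, -5]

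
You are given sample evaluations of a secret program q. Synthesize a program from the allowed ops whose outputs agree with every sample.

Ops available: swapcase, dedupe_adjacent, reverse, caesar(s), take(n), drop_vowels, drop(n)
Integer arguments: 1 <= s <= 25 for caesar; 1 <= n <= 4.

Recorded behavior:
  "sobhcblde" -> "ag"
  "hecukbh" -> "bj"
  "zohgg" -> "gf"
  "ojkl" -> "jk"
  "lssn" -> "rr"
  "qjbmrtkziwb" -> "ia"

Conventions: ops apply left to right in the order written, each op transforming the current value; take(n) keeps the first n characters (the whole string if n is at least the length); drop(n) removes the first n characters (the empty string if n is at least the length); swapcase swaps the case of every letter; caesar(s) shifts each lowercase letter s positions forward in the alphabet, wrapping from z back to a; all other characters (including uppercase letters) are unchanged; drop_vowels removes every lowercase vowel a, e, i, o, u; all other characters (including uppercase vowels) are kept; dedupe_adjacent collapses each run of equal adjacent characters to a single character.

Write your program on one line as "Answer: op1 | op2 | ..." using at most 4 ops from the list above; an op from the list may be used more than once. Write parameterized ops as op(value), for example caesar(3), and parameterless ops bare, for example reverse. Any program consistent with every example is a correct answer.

drop_vowels | take(3) | caesar(25) | drop(1)

Check, running the answer program on each example:
  "sobhcblde" -> "sbhcbld" -> "sbh" -> "rag" -> "ag"
  "hecukbh" -> "hckbh" -> "hck" -> "gbj" -> "bj"
  "zohgg" -> "zhgg" -> "zhg" -> "ygf" -> "gf"
  "ojkl" -> "jkl" -> "jkl" -> "ijk" -> "jk"
  "lssn" -> "lssn" -> "lss" -> "krr" -> "rr"
  "qjbmrtkziwb" -> "qjbmrtkzwb" -> "qjb" -> "pia" -> "ia"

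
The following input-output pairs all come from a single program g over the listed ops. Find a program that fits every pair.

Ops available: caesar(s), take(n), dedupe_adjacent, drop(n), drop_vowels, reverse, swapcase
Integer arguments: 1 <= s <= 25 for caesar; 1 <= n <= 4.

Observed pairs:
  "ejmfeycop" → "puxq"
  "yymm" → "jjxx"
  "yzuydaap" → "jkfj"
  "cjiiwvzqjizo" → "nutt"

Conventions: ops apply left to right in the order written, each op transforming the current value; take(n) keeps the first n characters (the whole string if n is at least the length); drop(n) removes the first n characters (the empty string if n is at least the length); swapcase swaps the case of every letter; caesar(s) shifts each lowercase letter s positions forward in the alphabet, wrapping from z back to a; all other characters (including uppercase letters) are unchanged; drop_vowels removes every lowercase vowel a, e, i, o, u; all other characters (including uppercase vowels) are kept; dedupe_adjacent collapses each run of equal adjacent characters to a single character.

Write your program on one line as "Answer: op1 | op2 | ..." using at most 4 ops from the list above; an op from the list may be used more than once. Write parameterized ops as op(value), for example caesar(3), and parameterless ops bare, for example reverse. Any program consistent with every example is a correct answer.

caesar(11) | caesar(18) | take(4) | caesar(8)

Check, running the answer program on each example:
  "ejmfeycop" -> "puxqpjnza" -> "hmpihbfrs" -> "hmpi" -> "puxq"
  "yymm" -> "jjxx" -> "bbpp" -> "bbpp" -> "jjxx"
  "yzuydaap" -> "jkfjolla" -> "bcxbgdds" -> "bcxb" -> "jkfj"
  "cjiiwvzqjizo" -> "nutthgkbutkz" -> "fmllzyctmlcr" -> "fmll" -> "nutt"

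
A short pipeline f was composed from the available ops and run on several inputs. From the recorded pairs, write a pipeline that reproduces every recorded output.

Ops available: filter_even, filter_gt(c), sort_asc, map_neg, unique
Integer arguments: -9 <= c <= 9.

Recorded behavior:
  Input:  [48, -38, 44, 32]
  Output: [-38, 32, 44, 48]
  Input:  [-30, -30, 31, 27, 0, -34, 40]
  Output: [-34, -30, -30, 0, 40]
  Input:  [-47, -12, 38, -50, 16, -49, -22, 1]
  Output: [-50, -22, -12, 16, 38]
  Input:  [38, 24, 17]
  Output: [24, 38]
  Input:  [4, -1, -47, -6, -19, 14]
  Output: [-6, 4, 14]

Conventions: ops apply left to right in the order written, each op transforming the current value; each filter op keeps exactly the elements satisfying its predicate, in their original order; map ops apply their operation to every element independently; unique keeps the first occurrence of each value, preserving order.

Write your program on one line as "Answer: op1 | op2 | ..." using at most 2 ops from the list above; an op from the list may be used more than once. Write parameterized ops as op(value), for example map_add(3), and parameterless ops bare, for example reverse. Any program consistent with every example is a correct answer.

sort_asc | filter_even

Check, running the answer program on each example:
  [48, -38, 44, 32] -> [-38, 32, 44, 48] -> [-38, 32, 44, 48]
  [-30, -30, 31, 27, 0, -34, 40] -> [-34, -30, -30, 0, 27, 31, 40] -> [-34, -30, -30, 0, 40]
  [-47, -12, 38, -50, 16, -49, -22, 1] -> [-50, -49, -47, -22, -12, 1, 16, 38] -> [-50, -22, -12, 16, 38]
  [38, 24, 17] -> [17, 24, 38] -> [24, 38]
  [4, -1, -47, -6, -19, 14] -> [-47, -19, -6, -1, 4, 14] -> [-6, 4, 14]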